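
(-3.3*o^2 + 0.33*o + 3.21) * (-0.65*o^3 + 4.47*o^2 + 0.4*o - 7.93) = 2.145*o^5 - 14.9655*o^4 - 1.9314*o^3 + 40.6497*o^2 - 1.3329*o - 25.4553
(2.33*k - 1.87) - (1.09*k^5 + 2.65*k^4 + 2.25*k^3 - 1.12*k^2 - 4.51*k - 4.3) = -1.09*k^5 - 2.65*k^4 - 2.25*k^3 + 1.12*k^2 + 6.84*k + 2.43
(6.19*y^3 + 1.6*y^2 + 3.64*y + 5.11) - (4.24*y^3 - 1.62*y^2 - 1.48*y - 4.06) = 1.95*y^3 + 3.22*y^2 + 5.12*y + 9.17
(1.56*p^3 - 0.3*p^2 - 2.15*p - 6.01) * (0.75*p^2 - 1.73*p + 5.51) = 1.17*p^5 - 2.9238*p^4 + 7.5021*p^3 - 2.441*p^2 - 1.4492*p - 33.1151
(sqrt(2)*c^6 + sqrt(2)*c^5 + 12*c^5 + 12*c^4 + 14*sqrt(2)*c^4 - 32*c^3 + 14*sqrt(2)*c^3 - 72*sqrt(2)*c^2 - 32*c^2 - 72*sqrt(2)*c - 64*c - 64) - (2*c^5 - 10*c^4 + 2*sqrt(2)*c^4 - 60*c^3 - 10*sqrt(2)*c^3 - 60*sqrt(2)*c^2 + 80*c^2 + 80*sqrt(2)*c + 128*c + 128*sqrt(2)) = sqrt(2)*c^6 + sqrt(2)*c^5 + 10*c^5 + 12*sqrt(2)*c^4 + 22*c^4 + 28*c^3 + 24*sqrt(2)*c^3 - 112*c^2 - 12*sqrt(2)*c^2 - 152*sqrt(2)*c - 192*c - 128*sqrt(2) - 64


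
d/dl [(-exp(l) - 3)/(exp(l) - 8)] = 11*exp(l)/(exp(l) - 8)^2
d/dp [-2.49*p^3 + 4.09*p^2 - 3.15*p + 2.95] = -7.47*p^2 + 8.18*p - 3.15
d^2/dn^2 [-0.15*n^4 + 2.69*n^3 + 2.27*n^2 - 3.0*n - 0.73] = -1.8*n^2 + 16.14*n + 4.54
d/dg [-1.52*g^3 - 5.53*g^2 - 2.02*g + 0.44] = -4.56*g^2 - 11.06*g - 2.02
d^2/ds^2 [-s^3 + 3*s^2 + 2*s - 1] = 6 - 6*s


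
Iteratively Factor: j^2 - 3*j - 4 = (j - 4)*(j + 1)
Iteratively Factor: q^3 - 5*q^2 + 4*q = (q - 1)*(q^2 - 4*q) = (q - 4)*(q - 1)*(q)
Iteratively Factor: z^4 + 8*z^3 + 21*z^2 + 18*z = (z + 3)*(z^3 + 5*z^2 + 6*z) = (z + 2)*(z + 3)*(z^2 + 3*z) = (z + 2)*(z + 3)^2*(z)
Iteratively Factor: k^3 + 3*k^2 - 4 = (k + 2)*(k^2 + k - 2) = (k - 1)*(k + 2)*(k + 2)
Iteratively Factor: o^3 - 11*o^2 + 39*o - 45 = (o - 3)*(o^2 - 8*o + 15) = (o - 3)^2*(o - 5)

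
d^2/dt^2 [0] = 0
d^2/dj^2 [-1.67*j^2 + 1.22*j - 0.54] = -3.34000000000000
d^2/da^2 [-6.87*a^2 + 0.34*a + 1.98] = -13.7400000000000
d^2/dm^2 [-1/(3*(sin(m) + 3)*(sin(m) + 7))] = (4*sin(m)^4 + 30*sin(m)^3 + 10*sin(m)^2 - 270*sin(m) - 158)/(3*(sin(m) + 3)^3*(sin(m) + 7)^3)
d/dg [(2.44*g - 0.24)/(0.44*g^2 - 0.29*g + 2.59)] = (-1.0736*g^2 + 0.2112*g + 6.25)/(0.1936*g^4 - 0.2552*g^3 + 2.3633*g^2 - 1.5022*g + 6.7081)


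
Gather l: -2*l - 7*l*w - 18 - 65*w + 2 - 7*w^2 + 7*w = l*(-7*w - 2) - 7*w^2 - 58*w - 16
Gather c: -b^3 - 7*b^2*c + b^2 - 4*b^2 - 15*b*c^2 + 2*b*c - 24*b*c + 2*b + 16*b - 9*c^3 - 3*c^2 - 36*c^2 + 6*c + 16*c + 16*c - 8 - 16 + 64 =-b^3 - 3*b^2 + 18*b - 9*c^3 + c^2*(-15*b - 39) + c*(-7*b^2 - 22*b + 38) + 40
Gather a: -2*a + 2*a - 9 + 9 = 0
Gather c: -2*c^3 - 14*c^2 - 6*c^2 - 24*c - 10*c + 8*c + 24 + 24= -2*c^3 - 20*c^2 - 26*c + 48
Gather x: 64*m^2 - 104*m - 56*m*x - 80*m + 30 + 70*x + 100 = 64*m^2 - 184*m + x*(70 - 56*m) + 130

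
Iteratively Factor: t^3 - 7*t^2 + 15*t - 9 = (t - 3)*(t^2 - 4*t + 3) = (t - 3)*(t - 1)*(t - 3)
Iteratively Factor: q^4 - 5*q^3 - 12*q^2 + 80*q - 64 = (q - 1)*(q^3 - 4*q^2 - 16*q + 64) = (q - 4)*(q - 1)*(q^2 - 16) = (q - 4)^2*(q - 1)*(q + 4)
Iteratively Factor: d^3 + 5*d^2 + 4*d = (d + 4)*(d^2 + d) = (d + 1)*(d + 4)*(d)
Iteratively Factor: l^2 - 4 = (l + 2)*(l - 2)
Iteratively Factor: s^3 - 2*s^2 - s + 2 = (s - 2)*(s^2 - 1) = (s - 2)*(s + 1)*(s - 1)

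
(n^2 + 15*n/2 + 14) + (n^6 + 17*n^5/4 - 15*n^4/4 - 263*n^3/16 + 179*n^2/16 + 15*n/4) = n^6 + 17*n^5/4 - 15*n^4/4 - 263*n^3/16 + 195*n^2/16 + 45*n/4 + 14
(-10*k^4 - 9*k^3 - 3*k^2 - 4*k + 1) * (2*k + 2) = -20*k^5 - 38*k^4 - 24*k^3 - 14*k^2 - 6*k + 2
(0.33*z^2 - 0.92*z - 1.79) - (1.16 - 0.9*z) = 0.33*z^2 - 0.02*z - 2.95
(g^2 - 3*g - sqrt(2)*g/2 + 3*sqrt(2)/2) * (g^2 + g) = g^4 - 2*g^3 - sqrt(2)*g^3/2 - 3*g^2 + sqrt(2)*g^2 + 3*sqrt(2)*g/2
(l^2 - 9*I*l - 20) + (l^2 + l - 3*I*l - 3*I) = 2*l^2 + l - 12*I*l - 20 - 3*I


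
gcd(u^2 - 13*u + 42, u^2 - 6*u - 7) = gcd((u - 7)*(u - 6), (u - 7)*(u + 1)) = u - 7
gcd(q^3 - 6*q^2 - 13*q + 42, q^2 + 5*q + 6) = q + 3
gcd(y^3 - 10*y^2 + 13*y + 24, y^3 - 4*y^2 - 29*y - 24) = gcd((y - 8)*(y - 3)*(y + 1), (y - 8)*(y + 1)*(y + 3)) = y^2 - 7*y - 8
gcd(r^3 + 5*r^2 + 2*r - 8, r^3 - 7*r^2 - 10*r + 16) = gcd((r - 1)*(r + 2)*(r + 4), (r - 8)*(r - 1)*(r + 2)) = r^2 + r - 2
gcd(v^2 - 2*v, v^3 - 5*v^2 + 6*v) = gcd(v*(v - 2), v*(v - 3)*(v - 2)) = v^2 - 2*v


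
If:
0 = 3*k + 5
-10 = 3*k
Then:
No Solution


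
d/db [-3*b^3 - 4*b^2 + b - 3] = -9*b^2 - 8*b + 1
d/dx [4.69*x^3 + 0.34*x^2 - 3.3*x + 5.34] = 14.07*x^2 + 0.68*x - 3.3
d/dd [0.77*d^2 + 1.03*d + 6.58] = 1.54*d + 1.03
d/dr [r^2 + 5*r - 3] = 2*r + 5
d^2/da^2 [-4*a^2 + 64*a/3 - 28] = -8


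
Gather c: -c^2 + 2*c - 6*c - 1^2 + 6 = -c^2 - 4*c + 5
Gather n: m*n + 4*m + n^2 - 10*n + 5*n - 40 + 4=4*m + n^2 + n*(m - 5) - 36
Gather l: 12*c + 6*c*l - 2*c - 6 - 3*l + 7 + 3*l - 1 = 6*c*l + 10*c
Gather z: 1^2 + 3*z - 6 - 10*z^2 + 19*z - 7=-10*z^2 + 22*z - 12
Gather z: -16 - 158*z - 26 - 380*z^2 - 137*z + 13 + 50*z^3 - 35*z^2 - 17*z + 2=50*z^3 - 415*z^2 - 312*z - 27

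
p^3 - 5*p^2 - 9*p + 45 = (p - 5)*(p - 3)*(p + 3)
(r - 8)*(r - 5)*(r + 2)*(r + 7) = r^4 - 4*r^3 - 63*r^2 + 178*r + 560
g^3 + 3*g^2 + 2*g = g*(g + 1)*(g + 2)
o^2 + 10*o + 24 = (o + 4)*(o + 6)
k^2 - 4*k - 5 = (k - 5)*(k + 1)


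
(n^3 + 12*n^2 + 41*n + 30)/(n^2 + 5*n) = n + 7 + 6/n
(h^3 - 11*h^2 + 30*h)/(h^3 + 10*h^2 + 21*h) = (h^2 - 11*h + 30)/(h^2 + 10*h + 21)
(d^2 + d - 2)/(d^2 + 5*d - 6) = (d + 2)/(d + 6)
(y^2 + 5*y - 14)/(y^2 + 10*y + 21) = (y - 2)/(y + 3)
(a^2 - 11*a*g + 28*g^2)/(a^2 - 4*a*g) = (a - 7*g)/a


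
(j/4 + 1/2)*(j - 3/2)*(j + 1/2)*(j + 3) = j^4/4 + j^3 + j^2/16 - 39*j/16 - 9/8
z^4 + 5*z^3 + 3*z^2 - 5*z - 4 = (z - 1)*(z + 1)^2*(z + 4)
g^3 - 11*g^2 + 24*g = g*(g - 8)*(g - 3)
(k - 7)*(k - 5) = k^2 - 12*k + 35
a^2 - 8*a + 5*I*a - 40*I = (a - 8)*(a + 5*I)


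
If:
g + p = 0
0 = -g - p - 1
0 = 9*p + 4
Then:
No Solution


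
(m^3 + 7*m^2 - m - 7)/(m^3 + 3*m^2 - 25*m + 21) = (m + 1)/(m - 3)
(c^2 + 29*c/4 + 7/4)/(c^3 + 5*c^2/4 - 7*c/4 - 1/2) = (c + 7)/(c^2 + c - 2)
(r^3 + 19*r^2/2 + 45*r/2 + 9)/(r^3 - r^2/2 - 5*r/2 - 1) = (r^2 + 9*r + 18)/(r^2 - r - 2)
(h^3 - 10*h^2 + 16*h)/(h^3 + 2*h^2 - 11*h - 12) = h*(h^2 - 10*h + 16)/(h^3 + 2*h^2 - 11*h - 12)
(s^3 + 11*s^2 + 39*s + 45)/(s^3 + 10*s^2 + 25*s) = (s^2 + 6*s + 9)/(s*(s + 5))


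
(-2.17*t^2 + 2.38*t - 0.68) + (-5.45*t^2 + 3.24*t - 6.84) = -7.62*t^2 + 5.62*t - 7.52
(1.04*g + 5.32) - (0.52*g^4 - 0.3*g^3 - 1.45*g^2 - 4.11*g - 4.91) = -0.52*g^4 + 0.3*g^3 + 1.45*g^2 + 5.15*g + 10.23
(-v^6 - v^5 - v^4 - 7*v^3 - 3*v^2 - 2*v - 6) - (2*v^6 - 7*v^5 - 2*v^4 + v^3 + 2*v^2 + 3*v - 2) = -3*v^6 + 6*v^5 + v^4 - 8*v^3 - 5*v^2 - 5*v - 4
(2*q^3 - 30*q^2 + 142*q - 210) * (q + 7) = 2*q^4 - 16*q^3 - 68*q^2 + 784*q - 1470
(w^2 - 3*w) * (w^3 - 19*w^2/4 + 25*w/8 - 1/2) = w^5 - 31*w^4/4 + 139*w^3/8 - 79*w^2/8 + 3*w/2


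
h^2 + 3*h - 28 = (h - 4)*(h + 7)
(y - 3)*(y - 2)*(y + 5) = y^3 - 19*y + 30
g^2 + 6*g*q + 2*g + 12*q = (g + 2)*(g + 6*q)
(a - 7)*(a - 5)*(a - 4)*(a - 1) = a^4 - 17*a^3 + 99*a^2 - 223*a + 140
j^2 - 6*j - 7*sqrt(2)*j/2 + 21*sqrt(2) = (j - 6)*(j - 7*sqrt(2)/2)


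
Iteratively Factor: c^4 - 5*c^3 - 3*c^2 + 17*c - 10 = (c + 2)*(c^3 - 7*c^2 + 11*c - 5) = (c - 1)*(c + 2)*(c^2 - 6*c + 5) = (c - 1)^2*(c + 2)*(c - 5)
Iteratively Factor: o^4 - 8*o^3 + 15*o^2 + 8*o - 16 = (o - 1)*(o^3 - 7*o^2 + 8*o + 16) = (o - 4)*(o - 1)*(o^2 - 3*o - 4) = (o - 4)*(o - 1)*(o + 1)*(o - 4)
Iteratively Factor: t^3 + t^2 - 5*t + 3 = (t - 1)*(t^2 + 2*t - 3) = (t - 1)^2*(t + 3)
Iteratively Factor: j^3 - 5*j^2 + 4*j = (j)*(j^2 - 5*j + 4) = j*(j - 4)*(j - 1)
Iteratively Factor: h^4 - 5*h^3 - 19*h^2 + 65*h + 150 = (h - 5)*(h^3 - 19*h - 30) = (h - 5)*(h + 3)*(h^2 - 3*h - 10) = (h - 5)*(h + 2)*(h + 3)*(h - 5)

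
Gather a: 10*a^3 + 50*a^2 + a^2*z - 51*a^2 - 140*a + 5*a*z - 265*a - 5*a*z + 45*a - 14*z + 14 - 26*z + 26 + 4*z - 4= 10*a^3 + a^2*(z - 1) - 360*a - 36*z + 36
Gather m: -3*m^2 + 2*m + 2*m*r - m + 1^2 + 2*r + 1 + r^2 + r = -3*m^2 + m*(2*r + 1) + r^2 + 3*r + 2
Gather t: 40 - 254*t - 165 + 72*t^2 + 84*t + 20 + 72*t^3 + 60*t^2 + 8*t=72*t^3 + 132*t^2 - 162*t - 105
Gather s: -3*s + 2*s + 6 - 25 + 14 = -s - 5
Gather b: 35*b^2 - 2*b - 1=35*b^2 - 2*b - 1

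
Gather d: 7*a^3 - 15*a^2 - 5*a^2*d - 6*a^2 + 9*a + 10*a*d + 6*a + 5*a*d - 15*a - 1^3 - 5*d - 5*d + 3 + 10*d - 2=7*a^3 - 21*a^2 + d*(-5*a^2 + 15*a)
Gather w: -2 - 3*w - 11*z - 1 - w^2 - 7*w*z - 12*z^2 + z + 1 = -w^2 + w*(-7*z - 3) - 12*z^2 - 10*z - 2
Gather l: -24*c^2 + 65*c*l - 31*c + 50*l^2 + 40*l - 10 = -24*c^2 - 31*c + 50*l^2 + l*(65*c + 40) - 10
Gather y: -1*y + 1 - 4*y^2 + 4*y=-4*y^2 + 3*y + 1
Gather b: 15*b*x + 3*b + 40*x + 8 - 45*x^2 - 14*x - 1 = b*(15*x + 3) - 45*x^2 + 26*x + 7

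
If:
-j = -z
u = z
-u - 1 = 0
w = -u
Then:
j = -1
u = -1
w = 1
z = -1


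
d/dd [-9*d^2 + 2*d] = 2 - 18*d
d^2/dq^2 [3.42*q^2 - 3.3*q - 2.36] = 6.84000000000000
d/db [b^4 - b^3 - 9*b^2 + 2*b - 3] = 4*b^3 - 3*b^2 - 18*b + 2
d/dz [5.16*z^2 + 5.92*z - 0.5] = 10.32*z + 5.92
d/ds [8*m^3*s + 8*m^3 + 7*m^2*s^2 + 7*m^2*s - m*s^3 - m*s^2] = m*(8*m^2 + 14*m*s + 7*m - 3*s^2 - 2*s)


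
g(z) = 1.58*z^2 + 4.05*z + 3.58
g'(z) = 3.16*z + 4.05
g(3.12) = 31.60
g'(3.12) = 13.91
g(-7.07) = 53.92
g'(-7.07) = -18.29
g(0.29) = 4.89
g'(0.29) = 4.97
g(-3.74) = 10.53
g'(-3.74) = -7.77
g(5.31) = 69.64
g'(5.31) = 20.83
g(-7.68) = 65.67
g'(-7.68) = -20.22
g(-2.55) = 3.53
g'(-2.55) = -4.01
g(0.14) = 4.18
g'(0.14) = 4.49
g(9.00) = 168.01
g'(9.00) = 32.49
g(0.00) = 3.58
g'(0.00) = 4.05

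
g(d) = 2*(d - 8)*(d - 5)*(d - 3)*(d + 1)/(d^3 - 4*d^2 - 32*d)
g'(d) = 2*(d - 8)*(d - 5)*(d - 3)*(d + 1)*(-3*d^2 + 8*d + 32)/(d^3 - 4*d^2 - 32*d)^2 + 2*(d - 8)*(d - 5)*(d - 3)/(d^3 - 4*d^2 - 32*d) + 2*(d - 8)*(d - 5)*(d + 1)/(d^3 - 4*d^2 - 32*d) + 2*(d - 8)*(d - 3)*(d + 1)/(d^3 - 4*d^2 - 32*d) + 2*(d - 5)*(d - 3)*(d + 1)/(d^3 - 4*d^2 - 32*d)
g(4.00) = -0.31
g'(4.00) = 0.05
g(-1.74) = 12.02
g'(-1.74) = -18.98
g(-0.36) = -17.59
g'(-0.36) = -63.00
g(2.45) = 0.61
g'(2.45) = -1.52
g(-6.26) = -77.53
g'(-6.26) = -16.69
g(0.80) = 8.66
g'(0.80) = -13.82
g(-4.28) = -369.81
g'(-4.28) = -1203.77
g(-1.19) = 2.95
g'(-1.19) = -15.26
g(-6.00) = -82.50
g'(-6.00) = -21.83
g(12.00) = 8.53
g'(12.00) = 1.58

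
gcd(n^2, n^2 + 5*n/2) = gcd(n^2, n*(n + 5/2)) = n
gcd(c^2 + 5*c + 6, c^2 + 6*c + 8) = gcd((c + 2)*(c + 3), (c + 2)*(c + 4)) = c + 2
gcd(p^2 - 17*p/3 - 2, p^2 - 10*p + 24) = p - 6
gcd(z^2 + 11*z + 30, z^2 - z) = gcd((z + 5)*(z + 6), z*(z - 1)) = 1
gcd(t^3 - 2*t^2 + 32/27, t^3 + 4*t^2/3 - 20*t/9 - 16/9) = t^2 - 2*t/3 - 8/9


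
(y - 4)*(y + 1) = y^2 - 3*y - 4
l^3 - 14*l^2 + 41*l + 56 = (l - 8)*(l - 7)*(l + 1)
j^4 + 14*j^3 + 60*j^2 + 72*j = j*(j + 2)*(j + 6)^2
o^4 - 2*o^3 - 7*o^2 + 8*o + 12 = (o - 3)*(o - 2)*(o + 1)*(o + 2)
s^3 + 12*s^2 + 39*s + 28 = (s + 1)*(s + 4)*(s + 7)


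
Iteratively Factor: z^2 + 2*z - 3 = (z - 1)*(z + 3)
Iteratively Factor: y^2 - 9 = (y + 3)*(y - 3)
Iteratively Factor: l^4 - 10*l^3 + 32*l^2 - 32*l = (l - 4)*(l^3 - 6*l^2 + 8*l) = (l - 4)^2*(l^2 - 2*l) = l*(l - 4)^2*(l - 2)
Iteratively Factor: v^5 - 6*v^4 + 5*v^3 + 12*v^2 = (v - 3)*(v^4 - 3*v^3 - 4*v^2) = (v - 3)*(v + 1)*(v^3 - 4*v^2) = (v - 4)*(v - 3)*(v + 1)*(v^2) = v*(v - 4)*(v - 3)*(v + 1)*(v)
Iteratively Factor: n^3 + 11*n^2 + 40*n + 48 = (n + 3)*(n^2 + 8*n + 16) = (n + 3)*(n + 4)*(n + 4)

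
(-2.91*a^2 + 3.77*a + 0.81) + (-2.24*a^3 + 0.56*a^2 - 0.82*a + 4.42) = -2.24*a^3 - 2.35*a^2 + 2.95*a + 5.23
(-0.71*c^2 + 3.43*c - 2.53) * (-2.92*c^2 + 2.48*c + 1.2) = 2.0732*c^4 - 11.7764*c^3 + 15.042*c^2 - 2.1584*c - 3.036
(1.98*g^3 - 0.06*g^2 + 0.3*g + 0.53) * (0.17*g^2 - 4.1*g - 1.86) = 0.3366*g^5 - 8.1282*g^4 - 3.3858*g^3 - 1.0283*g^2 - 2.731*g - 0.9858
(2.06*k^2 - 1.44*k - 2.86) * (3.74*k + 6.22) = 7.7044*k^3 + 7.4276*k^2 - 19.6532*k - 17.7892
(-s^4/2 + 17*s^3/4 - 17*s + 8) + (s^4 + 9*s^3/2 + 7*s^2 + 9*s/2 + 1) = s^4/2 + 35*s^3/4 + 7*s^2 - 25*s/2 + 9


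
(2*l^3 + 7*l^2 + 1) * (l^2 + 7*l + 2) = 2*l^5 + 21*l^4 + 53*l^3 + 15*l^2 + 7*l + 2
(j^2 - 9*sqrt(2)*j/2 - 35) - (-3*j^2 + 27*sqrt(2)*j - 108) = 4*j^2 - 63*sqrt(2)*j/2 + 73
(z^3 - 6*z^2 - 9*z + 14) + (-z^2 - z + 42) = z^3 - 7*z^2 - 10*z + 56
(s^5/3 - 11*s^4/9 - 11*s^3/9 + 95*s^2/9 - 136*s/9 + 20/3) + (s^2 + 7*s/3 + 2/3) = s^5/3 - 11*s^4/9 - 11*s^3/9 + 104*s^2/9 - 115*s/9 + 22/3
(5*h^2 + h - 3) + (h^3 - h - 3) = h^3 + 5*h^2 - 6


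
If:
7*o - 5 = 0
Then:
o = 5/7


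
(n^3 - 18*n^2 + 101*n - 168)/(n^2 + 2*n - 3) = (n^3 - 18*n^2 + 101*n - 168)/(n^2 + 2*n - 3)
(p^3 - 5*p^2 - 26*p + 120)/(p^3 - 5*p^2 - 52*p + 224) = (p^2 - p - 30)/(p^2 - p - 56)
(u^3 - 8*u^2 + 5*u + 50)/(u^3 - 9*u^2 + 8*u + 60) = (u - 5)/(u - 6)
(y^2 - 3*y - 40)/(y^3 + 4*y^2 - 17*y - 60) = (y - 8)/(y^2 - y - 12)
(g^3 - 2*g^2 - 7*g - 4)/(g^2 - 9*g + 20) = (g^2 + 2*g + 1)/(g - 5)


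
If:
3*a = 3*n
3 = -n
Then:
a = -3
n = -3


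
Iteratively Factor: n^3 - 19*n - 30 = (n + 2)*(n^2 - 2*n - 15) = (n + 2)*(n + 3)*(n - 5)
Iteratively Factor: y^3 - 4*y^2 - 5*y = (y - 5)*(y^2 + y) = y*(y - 5)*(y + 1)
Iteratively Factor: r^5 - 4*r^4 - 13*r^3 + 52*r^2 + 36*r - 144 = (r - 3)*(r^4 - r^3 - 16*r^2 + 4*r + 48) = (r - 3)*(r - 2)*(r^3 + r^2 - 14*r - 24) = (r - 3)*(r - 2)*(r + 2)*(r^2 - r - 12) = (r - 4)*(r - 3)*(r - 2)*(r + 2)*(r + 3)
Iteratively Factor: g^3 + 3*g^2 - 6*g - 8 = (g - 2)*(g^2 + 5*g + 4) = (g - 2)*(g + 4)*(g + 1)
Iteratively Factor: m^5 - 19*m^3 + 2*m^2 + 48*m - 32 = (m - 4)*(m^4 + 4*m^3 - 3*m^2 - 10*m + 8) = (m - 4)*(m + 4)*(m^3 - 3*m + 2) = (m - 4)*(m - 1)*(m + 4)*(m^2 + m - 2) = (m - 4)*(m - 1)*(m + 2)*(m + 4)*(m - 1)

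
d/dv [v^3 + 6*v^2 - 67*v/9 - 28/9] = 3*v^2 + 12*v - 67/9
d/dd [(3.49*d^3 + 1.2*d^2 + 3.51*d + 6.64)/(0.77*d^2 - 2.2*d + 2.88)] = (2.6873*d^4 - 15.356*d^3 + 24.8109*d^2 - 3.3136*d + 24.7168)/(0.5929*d^4 - 3.388*d^3 + 9.2752*d^2 - 12.672*d + 8.2944)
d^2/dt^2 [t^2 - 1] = 2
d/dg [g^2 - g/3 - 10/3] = 2*g - 1/3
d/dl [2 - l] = -1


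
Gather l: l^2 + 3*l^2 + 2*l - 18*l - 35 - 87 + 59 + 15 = 4*l^2 - 16*l - 48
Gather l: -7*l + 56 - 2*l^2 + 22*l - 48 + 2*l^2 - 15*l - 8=0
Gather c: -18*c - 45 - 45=-18*c - 90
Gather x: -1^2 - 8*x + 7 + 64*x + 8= 56*x + 14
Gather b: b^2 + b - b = b^2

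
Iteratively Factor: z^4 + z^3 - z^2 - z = (z)*(z^3 + z^2 - z - 1) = z*(z + 1)*(z^2 - 1) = z*(z + 1)^2*(z - 1)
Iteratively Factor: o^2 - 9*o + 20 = (o - 5)*(o - 4)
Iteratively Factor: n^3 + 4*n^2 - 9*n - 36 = (n - 3)*(n^2 + 7*n + 12) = (n - 3)*(n + 4)*(n + 3)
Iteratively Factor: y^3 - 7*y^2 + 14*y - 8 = (y - 1)*(y^2 - 6*y + 8) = (y - 4)*(y - 1)*(y - 2)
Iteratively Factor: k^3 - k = (k)*(k^2 - 1) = k*(k + 1)*(k - 1)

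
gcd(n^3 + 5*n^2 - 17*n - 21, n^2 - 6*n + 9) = n - 3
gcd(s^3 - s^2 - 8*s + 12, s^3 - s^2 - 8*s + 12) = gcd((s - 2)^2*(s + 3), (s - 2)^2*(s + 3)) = s^3 - s^2 - 8*s + 12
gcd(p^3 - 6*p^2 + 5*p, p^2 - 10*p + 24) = 1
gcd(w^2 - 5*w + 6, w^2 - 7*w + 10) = w - 2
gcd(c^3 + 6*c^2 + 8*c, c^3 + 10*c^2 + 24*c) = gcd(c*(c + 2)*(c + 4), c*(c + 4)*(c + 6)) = c^2 + 4*c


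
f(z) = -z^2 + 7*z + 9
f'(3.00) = 1.00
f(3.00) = 21.00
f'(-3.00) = 13.00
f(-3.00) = -21.00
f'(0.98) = 5.04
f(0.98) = 14.90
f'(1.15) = 4.70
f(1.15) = 15.73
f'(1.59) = 3.82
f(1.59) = 17.60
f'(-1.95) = 10.90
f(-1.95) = -8.45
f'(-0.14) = 7.28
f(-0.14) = 8.00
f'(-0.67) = 8.34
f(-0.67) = 3.86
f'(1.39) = 4.22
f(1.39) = 16.80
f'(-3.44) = 13.88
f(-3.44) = -26.91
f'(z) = 7 - 2*z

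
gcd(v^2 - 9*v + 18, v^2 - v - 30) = v - 6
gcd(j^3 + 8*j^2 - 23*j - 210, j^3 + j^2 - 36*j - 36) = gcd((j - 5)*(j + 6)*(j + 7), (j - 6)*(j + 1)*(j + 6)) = j + 6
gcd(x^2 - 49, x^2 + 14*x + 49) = x + 7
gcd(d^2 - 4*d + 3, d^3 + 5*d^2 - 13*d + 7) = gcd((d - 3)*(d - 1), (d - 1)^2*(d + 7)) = d - 1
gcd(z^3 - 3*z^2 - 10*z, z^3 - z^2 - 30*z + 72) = 1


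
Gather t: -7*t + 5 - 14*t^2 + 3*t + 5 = -14*t^2 - 4*t + 10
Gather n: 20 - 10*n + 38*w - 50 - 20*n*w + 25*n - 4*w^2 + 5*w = n*(15 - 20*w) - 4*w^2 + 43*w - 30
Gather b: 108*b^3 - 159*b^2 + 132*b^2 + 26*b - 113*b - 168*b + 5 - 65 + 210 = 108*b^3 - 27*b^2 - 255*b + 150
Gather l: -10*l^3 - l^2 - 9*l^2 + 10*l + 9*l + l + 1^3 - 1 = -10*l^3 - 10*l^2 + 20*l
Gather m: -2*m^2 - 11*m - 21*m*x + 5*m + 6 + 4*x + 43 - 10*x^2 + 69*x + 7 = -2*m^2 + m*(-21*x - 6) - 10*x^2 + 73*x + 56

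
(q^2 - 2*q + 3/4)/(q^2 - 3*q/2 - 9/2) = (-4*q^2 + 8*q - 3)/(2*(-2*q^2 + 3*q + 9))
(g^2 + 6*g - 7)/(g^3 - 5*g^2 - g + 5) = (g + 7)/(g^2 - 4*g - 5)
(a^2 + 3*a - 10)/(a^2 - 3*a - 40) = (a - 2)/(a - 8)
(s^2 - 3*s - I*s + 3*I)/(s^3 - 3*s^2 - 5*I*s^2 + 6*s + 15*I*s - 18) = (s - I)/(s^2 - 5*I*s + 6)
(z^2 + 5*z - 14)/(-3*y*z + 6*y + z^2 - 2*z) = (-z - 7)/(3*y - z)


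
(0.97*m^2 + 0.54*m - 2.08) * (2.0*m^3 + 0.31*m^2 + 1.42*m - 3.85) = 1.94*m^5 + 1.3807*m^4 - 2.6152*m^3 - 3.6125*m^2 - 5.0326*m + 8.008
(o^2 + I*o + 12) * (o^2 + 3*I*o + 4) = o^4 + 4*I*o^3 + 13*o^2 + 40*I*o + 48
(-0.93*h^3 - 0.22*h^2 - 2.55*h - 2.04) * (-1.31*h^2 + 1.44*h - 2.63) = 1.2183*h^5 - 1.051*h^4 + 5.4696*h^3 - 0.421*h^2 + 3.7689*h + 5.3652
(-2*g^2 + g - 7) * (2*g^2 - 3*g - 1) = -4*g^4 + 8*g^3 - 15*g^2 + 20*g + 7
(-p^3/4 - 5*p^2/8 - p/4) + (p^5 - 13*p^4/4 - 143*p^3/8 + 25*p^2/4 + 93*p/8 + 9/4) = p^5 - 13*p^4/4 - 145*p^3/8 + 45*p^2/8 + 91*p/8 + 9/4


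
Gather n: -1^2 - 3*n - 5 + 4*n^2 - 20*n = 4*n^2 - 23*n - 6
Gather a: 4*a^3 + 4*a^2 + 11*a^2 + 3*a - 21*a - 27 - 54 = 4*a^3 + 15*a^2 - 18*a - 81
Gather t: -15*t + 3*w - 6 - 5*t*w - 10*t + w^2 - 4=t*(-5*w - 25) + w^2 + 3*w - 10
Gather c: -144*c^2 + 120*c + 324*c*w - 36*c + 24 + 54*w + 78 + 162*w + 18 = -144*c^2 + c*(324*w + 84) + 216*w + 120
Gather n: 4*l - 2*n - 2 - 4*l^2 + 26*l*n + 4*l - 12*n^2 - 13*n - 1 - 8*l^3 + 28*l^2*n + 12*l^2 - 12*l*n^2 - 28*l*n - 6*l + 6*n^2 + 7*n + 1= -8*l^3 + 8*l^2 + 2*l + n^2*(-12*l - 6) + n*(28*l^2 - 2*l - 8) - 2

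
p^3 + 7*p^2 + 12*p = p*(p + 3)*(p + 4)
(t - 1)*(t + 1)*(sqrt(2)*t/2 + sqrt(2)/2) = sqrt(2)*t^3/2 + sqrt(2)*t^2/2 - sqrt(2)*t/2 - sqrt(2)/2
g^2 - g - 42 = (g - 7)*(g + 6)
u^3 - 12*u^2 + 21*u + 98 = (u - 7)^2*(u + 2)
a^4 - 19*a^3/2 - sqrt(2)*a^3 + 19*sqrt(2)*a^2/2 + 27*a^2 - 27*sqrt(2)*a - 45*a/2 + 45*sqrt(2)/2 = (a - 5)*(a - 3)*(a - 3/2)*(a - sqrt(2))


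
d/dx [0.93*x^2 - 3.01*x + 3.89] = 1.86*x - 3.01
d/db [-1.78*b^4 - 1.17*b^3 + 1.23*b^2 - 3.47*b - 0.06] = -7.12*b^3 - 3.51*b^2 + 2.46*b - 3.47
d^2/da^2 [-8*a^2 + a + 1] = -16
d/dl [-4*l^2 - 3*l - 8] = -8*l - 3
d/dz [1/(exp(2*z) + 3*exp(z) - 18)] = (-2*exp(z) - 3)*exp(z)/(exp(2*z) + 3*exp(z) - 18)^2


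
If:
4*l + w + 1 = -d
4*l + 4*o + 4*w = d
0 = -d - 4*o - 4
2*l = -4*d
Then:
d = 4/9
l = -8/9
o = -10/9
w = 19/9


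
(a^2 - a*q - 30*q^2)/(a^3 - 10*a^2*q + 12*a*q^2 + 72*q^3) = (-a - 5*q)/(-a^2 + 4*a*q + 12*q^2)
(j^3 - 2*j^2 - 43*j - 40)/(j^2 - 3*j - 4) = (j^2 - 3*j - 40)/(j - 4)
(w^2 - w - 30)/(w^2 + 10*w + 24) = (w^2 - w - 30)/(w^2 + 10*w + 24)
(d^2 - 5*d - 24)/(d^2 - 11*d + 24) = (d + 3)/(d - 3)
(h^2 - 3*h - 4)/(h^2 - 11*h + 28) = (h + 1)/(h - 7)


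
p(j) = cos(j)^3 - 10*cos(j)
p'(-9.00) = -3.09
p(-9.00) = 8.35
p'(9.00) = 3.09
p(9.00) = 8.35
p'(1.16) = 8.73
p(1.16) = -3.93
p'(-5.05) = 9.12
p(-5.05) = -3.28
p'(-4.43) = 9.38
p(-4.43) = 2.76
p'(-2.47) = -5.08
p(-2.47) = 7.35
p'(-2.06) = -8.24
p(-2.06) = 4.60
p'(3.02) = 0.85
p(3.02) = 8.95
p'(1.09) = 8.30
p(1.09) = -4.53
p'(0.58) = 4.33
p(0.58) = -7.78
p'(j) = -3*sin(j)*cos(j)^2 + 10*sin(j)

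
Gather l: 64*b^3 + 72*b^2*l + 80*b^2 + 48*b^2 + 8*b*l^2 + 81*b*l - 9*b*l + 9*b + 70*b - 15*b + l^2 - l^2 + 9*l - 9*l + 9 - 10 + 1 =64*b^3 + 128*b^2 + 8*b*l^2 + 64*b + l*(72*b^2 + 72*b)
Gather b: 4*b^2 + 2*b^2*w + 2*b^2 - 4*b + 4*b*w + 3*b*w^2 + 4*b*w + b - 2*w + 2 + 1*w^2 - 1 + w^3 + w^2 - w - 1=b^2*(2*w + 6) + b*(3*w^2 + 8*w - 3) + w^3 + 2*w^2 - 3*w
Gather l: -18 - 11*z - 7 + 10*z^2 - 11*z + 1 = 10*z^2 - 22*z - 24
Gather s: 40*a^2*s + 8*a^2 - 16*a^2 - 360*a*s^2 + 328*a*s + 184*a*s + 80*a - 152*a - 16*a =-8*a^2 - 360*a*s^2 - 88*a + s*(40*a^2 + 512*a)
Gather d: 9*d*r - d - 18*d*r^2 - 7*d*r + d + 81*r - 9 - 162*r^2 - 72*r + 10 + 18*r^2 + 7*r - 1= d*(-18*r^2 + 2*r) - 144*r^2 + 16*r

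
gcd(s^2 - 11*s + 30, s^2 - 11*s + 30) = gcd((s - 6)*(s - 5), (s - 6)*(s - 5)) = s^2 - 11*s + 30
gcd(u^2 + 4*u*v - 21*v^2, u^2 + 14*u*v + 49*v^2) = u + 7*v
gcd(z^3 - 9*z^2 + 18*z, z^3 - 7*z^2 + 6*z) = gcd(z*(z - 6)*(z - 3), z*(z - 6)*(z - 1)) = z^2 - 6*z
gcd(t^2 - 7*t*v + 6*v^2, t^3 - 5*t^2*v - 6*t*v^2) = t - 6*v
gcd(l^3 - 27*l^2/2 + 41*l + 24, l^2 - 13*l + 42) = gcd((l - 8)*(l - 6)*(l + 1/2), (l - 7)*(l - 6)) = l - 6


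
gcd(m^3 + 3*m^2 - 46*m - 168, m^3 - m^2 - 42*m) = m^2 - m - 42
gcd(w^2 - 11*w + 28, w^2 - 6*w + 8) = w - 4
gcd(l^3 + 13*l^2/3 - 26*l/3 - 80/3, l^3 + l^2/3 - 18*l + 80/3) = l^2 + 7*l/3 - 40/3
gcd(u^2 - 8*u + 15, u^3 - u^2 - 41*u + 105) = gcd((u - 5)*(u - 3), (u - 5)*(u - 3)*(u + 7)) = u^2 - 8*u + 15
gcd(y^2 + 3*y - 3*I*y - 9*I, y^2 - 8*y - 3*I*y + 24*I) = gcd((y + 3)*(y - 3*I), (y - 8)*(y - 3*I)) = y - 3*I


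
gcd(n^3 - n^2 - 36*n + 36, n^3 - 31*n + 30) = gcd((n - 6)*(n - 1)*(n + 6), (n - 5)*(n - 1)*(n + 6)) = n^2 + 5*n - 6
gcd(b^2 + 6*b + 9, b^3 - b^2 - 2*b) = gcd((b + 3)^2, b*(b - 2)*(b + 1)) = 1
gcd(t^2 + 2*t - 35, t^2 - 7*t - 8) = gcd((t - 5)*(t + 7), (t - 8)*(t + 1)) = 1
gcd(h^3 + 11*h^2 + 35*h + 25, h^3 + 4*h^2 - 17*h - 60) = h + 5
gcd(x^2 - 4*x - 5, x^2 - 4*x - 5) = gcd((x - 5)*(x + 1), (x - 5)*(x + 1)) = x^2 - 4*x - 5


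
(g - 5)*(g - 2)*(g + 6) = g^3 - g^2 - 32*g + 60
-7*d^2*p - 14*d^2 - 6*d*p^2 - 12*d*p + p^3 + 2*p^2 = (-7*d + p)*(d + p)*(p + 2)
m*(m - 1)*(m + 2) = m^3 + m^2 - 2*m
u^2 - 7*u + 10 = (u - 5)*(u - 2)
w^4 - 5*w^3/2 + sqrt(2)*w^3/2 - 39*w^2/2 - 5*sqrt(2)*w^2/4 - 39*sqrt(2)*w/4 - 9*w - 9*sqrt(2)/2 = (w - 6)*(w + 1/2)*(w + 3)*(w + sqrt(2)/2)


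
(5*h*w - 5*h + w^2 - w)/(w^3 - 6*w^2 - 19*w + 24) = (5*h + w)/(w^2 - 5*w - 24)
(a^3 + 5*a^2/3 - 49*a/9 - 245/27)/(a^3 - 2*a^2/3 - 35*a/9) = (a + 7/3)/a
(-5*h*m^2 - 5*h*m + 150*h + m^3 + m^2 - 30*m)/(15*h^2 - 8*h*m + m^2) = (-m^2 - m + 30)/(3*h - m)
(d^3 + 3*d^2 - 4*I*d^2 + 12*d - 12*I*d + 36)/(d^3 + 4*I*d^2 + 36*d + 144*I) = (d^2 + d*(3 + 2*I) + 6*I)/(d^2 + 10*I*d - 24)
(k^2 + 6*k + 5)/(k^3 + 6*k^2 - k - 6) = (k + 5)/(k^2 + 5*k - 6)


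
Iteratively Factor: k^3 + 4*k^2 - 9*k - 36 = (k + 3)*(k^2 + k - 12) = (k + 3)*(k + 4)*(k - 3)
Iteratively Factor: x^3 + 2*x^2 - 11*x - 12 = (x + 4)*(x^2 - 2*x - 3) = (x + 1)*(x + 4)*(x - 3)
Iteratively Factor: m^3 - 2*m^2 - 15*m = (m)*(m^2 - 2*m - 15) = m*(m + 3)*(m - 5)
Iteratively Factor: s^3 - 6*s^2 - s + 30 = (s - 5)*(s^2 - s - 6) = (s - 5)*(s - 3)*(s + 2)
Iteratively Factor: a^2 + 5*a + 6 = (a + 2)*(a + 3)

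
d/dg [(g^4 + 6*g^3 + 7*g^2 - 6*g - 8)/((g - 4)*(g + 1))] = g*(2*g^2 - 7*g - 40)/(g^2 - 8*g + 16)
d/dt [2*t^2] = 4*t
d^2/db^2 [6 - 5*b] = 0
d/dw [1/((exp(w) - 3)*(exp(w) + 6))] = (-2*exp(w) - 3)*exp(w)/(exp(4*w) + 6*exp(3*w) - 27*exp(2*w) - 108*exp(w) + 324)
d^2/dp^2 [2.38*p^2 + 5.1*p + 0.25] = 4.76000000000000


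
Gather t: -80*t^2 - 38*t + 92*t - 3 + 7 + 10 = -80*t^2 + 54*t + 14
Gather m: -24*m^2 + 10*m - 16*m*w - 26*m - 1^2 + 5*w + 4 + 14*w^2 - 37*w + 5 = -24*m^2 + m*(-16*w - 16) + 14*w^2 - 32*w + 8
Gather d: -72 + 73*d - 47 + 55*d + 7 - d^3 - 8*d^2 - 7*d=-d^3 - 8*d^2 + 121*d - 112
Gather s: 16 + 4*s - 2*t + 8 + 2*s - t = 6*s - 3*t + 24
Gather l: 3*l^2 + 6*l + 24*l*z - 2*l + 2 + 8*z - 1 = 3*l^2 + l*(24*z + 4) + 8*z + 1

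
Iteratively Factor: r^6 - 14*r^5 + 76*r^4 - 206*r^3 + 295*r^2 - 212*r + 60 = (r - 1)*(r^5 - 13*r^4 + 63*r^3 - 143*r^2 + 152*r - 60) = (r - 3)*(r - 1)*(r^4 - 10*r^3 + 33*r^2 - 44*r + 20) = (r - 3)*(r - 1)^2*(r^3 - 9*r^2 + 24*r - 20) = (r - 3)*(r - 2)*(r - 1)^2*(r^2 - 7*r + 10) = (r - 5)*(r - 3)*(r - 2)*(r - 1)^2*(r - 2)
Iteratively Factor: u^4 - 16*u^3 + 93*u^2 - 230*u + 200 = (u - 4)*(u^3 - 12*u^2 + 45*u - 50) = (u - 5)*(u - 4)*(u^2 - 7*u + 10) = (u - 5)*(u - 4)*(u - 2)*(u - 5)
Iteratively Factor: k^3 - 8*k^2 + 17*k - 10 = (k - 2)*(k^2 - 6*k + 5) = (k - 5)*(k - 2)*(k - 1)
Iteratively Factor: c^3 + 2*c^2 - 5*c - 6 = (c + 3)*(c^2 - c - 2) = (c - 2)*(c + 3)*(c + 1)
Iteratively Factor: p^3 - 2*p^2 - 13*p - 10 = (p - 5)*(p^2 + 3*p + 2) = (p - 5)*(p + 2)*(p + 1)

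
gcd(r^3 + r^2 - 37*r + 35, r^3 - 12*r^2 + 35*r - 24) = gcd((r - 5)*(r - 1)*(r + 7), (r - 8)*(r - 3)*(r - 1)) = r - 1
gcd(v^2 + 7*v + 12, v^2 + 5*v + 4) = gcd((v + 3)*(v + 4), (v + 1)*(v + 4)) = v + 4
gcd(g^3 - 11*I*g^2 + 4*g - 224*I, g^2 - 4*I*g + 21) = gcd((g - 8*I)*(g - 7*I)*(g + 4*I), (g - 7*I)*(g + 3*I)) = g - 7*I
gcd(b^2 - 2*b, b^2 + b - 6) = b - 2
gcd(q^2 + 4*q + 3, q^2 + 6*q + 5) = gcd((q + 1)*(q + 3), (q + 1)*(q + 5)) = q + 1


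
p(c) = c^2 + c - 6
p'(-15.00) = -29.00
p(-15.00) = 204.00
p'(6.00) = 13.00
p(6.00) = 36.00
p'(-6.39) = -11.78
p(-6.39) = 28.44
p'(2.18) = 5.36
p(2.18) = 0.93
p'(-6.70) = -12.40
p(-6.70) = 32.19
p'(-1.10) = -1.20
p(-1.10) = -5.89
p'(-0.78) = -0.56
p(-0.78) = -6.17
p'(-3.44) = -5.88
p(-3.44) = 2.39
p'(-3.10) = -5.20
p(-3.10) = 0.51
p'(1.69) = 4.38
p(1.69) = -1.45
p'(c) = 2*c + 1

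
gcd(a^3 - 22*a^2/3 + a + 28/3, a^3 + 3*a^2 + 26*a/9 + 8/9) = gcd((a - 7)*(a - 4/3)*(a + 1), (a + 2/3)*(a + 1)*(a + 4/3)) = a + 1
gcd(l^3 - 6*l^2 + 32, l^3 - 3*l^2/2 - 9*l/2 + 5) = l + 2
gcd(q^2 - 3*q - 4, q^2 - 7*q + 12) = q - 4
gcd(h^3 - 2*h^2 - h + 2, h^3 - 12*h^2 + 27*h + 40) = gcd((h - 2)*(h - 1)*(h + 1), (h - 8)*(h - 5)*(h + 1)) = h + 1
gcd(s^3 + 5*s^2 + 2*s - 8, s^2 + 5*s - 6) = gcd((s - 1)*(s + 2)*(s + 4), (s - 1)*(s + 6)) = s - 1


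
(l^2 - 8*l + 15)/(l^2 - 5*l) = (l - 3)/l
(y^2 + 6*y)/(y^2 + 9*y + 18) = y/(y + 3)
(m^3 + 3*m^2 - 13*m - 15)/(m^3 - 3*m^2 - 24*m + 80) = (m^2 - 2*m - 3)/(m^2 - 8*m + 16)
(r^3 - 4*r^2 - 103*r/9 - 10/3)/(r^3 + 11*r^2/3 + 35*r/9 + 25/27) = 3*(r - 6)/(3*r + 5)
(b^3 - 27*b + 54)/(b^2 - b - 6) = (b^2 + 3*b - 18)/(b + 2)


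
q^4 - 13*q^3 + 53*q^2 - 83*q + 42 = (q - 7)*(q - 3)*(q - 2)*(q - 1)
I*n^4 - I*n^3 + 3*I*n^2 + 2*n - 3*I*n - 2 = (n - I)^2*(n + 2*I)*(I*n - I)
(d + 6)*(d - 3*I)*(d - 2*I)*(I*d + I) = I*d^4 + 5*d^3 + 7*I*d^3 + 35*d^2 + 30*d - 42*I*d - 36*I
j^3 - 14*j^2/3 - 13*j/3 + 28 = (j - 4)*(j - 3)*(j + 7/3)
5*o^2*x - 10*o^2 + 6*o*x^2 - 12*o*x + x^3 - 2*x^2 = (o + x)*(5*o + x)*(x - 2)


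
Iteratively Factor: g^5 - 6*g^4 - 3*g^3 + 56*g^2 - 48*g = (g - 4)*(g^4 - 2*g^3 - 11*g^2 + 12*g) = (g - 4)^2*(g^3 + 2*g^2 - 3*g) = g*(g - 4)^2*(g^2 + 2*g - 3) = g*(g - 4)^2*(g + 3)*(g - 1)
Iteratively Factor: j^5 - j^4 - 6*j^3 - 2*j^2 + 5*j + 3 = (j - 1)*(j^4 - 6*j^2 - 8*j - 3) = (j - 1)*(j + 1)*(j^3 - j^2 - 5*j - 3) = (j - 1)*(j + 1)^2*(j^2 - 2*j - 3) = (j - 3)*(j - 1)*(j + 1)^2*(j + 1)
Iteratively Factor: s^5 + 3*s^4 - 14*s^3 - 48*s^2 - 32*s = (s + 1)*(s^4 + 2*s^3 - 16*s^2 - 32*s) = (s + 1)*(s + 2)*(s^3 - 16*s) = s*(s + 1)*(s + 2)*(s^2 - 16) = s*(s - 4)*(s + 1)*(s + 2)*(s + 4)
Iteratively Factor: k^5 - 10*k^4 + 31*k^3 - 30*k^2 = (k)*(k^4 - 10*k^3 + 31*k^2 - 30*k) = k^2*(k^3 - 10*k^2 + 31*k - 30) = k^2*(k - 2)*(k^2 - 8*k + 15) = k^2*(k - 5)*(k - 2)*(k - 3)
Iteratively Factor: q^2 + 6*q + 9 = (q + 3)*(q + 3)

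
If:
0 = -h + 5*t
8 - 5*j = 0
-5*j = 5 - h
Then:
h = 13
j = 8/5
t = 13/5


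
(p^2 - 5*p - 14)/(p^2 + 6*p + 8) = (p - 7)/(p + 4)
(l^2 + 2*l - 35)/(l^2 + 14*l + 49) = (l - 5)/(l + 7)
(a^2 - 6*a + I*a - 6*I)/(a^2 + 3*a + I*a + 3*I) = (a - 6)/(a + 3)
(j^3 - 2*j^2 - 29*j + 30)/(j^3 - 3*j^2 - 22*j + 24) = (j + 5)/(j + 4)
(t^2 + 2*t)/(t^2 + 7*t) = (t + 2)/(t + 7)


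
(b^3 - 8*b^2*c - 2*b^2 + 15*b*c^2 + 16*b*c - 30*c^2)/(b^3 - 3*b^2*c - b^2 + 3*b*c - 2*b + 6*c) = (b - 5*c)/(b + 1)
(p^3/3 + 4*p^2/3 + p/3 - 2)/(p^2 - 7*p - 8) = (-p^3 - 4*p^2 - p + 6)/(3*(-p^2 + 7*p + 8))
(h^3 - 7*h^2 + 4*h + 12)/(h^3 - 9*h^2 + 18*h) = (h^2 - h - 2)/(h*(h - 3))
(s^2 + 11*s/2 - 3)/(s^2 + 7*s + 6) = (s - 1/2)/(s + 1)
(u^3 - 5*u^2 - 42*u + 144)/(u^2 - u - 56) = (u^2 + 3*u - 18)/(u + 7)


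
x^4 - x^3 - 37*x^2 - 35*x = x*(x - 7)*(x + 1)*(x + 5)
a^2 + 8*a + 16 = (a + 4)^2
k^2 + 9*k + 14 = (k + 2)*(k + 7)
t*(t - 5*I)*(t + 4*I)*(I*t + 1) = I*t^4 + 2*t^3 + 19*I*t^2 + 20*t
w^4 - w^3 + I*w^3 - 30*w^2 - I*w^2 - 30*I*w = w*(w - 6)*(w + 5)*(w + I)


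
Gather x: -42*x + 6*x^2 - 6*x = 6*x^2 - 48*x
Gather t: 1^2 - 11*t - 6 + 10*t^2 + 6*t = 10*t^2 - 5*t - 5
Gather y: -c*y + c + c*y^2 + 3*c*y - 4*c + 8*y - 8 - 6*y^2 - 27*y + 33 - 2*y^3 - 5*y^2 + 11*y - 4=-3*c - 2*y^3 + y^2*(c - 11) + y*(2*c - 8) + 21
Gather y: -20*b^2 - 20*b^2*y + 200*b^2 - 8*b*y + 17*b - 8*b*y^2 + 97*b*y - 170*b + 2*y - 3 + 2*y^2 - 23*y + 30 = 180*b^2 - 153*b + y^2*(2 - 8*b) + y*(-20*b^2 + 89*b - 21) + 27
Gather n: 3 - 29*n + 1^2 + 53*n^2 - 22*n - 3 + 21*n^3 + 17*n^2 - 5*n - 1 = 21*n^3 + 70*n^2 - 56*n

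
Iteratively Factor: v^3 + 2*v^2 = (v)*(v^2 + 2*v) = v^2*(v + 2)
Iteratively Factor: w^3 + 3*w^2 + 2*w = (w + 1)*(w^2 + 2*w) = w*(w + 1)*(w + 2)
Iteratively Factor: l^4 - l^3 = (l)*(l^3 - l^2) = l*(l - 1)*(l^2) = l^2*(l - 1)*(l)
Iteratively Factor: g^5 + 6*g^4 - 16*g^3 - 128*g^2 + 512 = (g + 4)*(g^4 + 2*g^3 - 24*g^2 - 32*g + 128) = (g + 4)^2*(g^3 - 2*g^2 - 16*g + 32) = (g - 4)*(g + 4)^2*(g^2 + 2*g - 8) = (g - 4)*(g + 4)^3*(g - 2)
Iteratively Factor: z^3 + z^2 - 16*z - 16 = (z - 4)*(z^2 + 5*z + 4) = (z - 4)*(z + 4)*(z + 1)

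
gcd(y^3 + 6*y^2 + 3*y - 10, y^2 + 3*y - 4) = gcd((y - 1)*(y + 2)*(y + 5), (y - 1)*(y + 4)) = y - 1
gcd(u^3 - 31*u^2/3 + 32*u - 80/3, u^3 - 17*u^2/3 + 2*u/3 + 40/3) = u - 5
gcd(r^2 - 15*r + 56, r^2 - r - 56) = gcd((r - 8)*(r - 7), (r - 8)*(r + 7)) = r - 8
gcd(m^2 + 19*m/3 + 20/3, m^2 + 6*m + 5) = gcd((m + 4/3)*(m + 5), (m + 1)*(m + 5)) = m + 5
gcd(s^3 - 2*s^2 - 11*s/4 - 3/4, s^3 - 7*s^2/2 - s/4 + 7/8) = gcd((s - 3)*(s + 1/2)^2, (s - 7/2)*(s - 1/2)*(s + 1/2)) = s + 1/2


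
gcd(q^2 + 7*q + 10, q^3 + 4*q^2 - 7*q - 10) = q + 5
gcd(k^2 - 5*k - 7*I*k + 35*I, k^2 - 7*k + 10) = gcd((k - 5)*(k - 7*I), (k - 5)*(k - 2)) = k - 5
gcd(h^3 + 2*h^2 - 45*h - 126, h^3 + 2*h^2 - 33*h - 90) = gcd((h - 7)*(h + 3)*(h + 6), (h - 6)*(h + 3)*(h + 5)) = h + 3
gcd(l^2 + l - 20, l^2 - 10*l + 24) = l - 4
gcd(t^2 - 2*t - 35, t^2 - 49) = t - 7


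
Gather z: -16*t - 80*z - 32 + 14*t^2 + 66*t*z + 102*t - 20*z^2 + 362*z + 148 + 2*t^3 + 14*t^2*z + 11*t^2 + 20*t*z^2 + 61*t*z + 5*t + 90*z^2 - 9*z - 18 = 2*t^3 + 25*t^2 + 91*t + z^2*(20*t + 70) + z*(14*t^2 + 127*t + 273) + 98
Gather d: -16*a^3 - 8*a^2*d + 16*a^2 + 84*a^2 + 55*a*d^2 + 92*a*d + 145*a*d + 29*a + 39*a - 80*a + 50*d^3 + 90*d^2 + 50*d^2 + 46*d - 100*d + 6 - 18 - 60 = -16*a^3 + 100*a^2 - 12*a + 50*d^3 + d^2*(55*a + 140) + d*(-8*a^2 + 237*a - 54) - 72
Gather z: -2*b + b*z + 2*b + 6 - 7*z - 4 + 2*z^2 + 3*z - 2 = 2*z^2 + z*(b - 4)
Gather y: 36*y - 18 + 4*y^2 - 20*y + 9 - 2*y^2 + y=2*y^2 + 17*y - 9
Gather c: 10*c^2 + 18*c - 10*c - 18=10*c^2 + 8*c - 18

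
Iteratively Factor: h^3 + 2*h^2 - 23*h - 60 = (h - 5)*(h^2 + 7*h + 12) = (h - 5)*(h + 3)*(h + 4)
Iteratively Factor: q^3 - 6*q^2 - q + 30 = (q - 3)*(q^2 - 3*q - 10) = (q - 3)*(q + 2)*(q - 5)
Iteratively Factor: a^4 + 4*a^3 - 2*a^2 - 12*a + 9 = (a - 1)*(a^3 + 5*a^2 + 3*a - 9) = (a - 1)^2*(a^2 + 6*a + 9) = (a - 1)^2*(a + 3)*(a + 3)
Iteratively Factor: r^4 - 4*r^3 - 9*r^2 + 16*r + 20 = (r - 2)*(r^3 - 2*r^2 - 13*r - 10) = (r - 2)*(r + 2)*(r^2 - 4*r - 5) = (r - 5)*(r - 2)*(r + 2)*(r + 1)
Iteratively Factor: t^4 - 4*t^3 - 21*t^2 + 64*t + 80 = (t + 4)*(t^3 - 8*t^2 + 11*t + 20) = (t + 1)*(t + 4)*(t^2 - 9*t + 20) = (t - 5)*(t + 1)*(t + 4)*(t - 4)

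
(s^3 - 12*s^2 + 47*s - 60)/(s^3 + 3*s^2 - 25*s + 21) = (s^2 - 9*s + 20)/(s^2 + 6*s - 7)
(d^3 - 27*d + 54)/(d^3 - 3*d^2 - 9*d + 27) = (d + 6)/(d + 3)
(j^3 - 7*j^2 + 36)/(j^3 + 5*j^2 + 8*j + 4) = (j^2 - 9*j + 18)/(j^2 + 3*j + 2)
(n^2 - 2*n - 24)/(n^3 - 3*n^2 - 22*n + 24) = 1/(n - 1)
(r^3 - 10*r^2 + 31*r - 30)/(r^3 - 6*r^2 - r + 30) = (r - 2)/(r + 2)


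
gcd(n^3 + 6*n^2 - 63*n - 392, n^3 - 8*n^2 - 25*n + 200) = n - 8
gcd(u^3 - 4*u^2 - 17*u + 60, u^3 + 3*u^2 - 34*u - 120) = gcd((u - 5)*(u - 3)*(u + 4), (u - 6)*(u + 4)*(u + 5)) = u + 4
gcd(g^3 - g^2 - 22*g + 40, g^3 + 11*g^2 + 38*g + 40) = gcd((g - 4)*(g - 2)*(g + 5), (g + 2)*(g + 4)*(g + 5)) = g + 5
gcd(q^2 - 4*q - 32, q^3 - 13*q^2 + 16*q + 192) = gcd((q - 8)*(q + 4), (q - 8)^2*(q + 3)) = q - 8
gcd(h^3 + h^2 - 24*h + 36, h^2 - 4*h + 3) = h - 3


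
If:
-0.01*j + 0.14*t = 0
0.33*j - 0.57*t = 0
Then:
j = 0.00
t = 0.00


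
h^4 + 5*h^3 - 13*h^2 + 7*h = h*(h - 1)^2*(h + 7)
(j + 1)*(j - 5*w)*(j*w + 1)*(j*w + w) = j^4*w^2 - 5*j^3*w^3 + 2*j^3*w^2 + j^3*w - 10*j^2*w^3 - 4*j^2*w^2 + 2*j^2*w - 5*j*w^3 - 10*j*w^2 + j*w - 5*w^2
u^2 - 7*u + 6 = (u - 6)*(u - 1)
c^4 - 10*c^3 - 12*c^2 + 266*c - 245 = (c - 7)^2*(c - 1)*(c + 5)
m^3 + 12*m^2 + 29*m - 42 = (m - 1)*(m + 6)*(m + 7)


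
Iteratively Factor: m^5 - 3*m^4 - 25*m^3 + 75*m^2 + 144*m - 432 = (m - 4)*(m^4 + m^3 - 21*m^2 - 9*m + 108) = (m - 4)*(m - 3)*(m^3 + 4*m^2 - 9*m - 36) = (m - 4)*(m - 3)^2*(m^2 + 7*m + 12) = (m - 4)*(m - 3)^2*(m + 4)*(m + 3)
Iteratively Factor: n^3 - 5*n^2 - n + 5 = (n - 5)*(n^2 - 1) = (n - 5)*(n + 1)*(n - 1)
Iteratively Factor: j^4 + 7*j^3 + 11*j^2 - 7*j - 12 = (j - 1)*(j^3 + 8*j^2 + 19*j + 12) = (j - 1)*(j + 1)*(j^2 + 7*j + 12) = (j - 1)*(j + 1)*(j + 4)*(j + 3)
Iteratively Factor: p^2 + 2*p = (p + 2)*(p)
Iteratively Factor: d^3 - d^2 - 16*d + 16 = (d - 1)*(d^2 - 16) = (d - 4)*(d - 1)*(d + 4)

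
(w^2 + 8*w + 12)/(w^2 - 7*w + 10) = (w^2 + 8*w + 12)/(w^2 - 7*w + 10)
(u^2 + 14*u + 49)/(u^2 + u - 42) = (u + 7)/(u - 6)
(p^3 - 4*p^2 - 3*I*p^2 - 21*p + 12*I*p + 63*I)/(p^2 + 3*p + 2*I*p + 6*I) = (p^2 - p*(7 + 3*I) + 21*I)/(p + 2*I)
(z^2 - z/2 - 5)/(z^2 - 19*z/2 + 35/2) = (z + 2)/(z - 7)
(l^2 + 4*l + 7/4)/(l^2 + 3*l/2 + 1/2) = (l + 7/2)/(l + 1)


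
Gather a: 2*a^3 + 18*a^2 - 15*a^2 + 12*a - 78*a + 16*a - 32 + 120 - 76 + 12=2*a^3 + 3*a^2 - 50*a + 24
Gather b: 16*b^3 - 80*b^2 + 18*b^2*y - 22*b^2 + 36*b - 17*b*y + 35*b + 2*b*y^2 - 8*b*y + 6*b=16*b^3 + b^2*(18*y - 102) + b*(2*y^2 - 25*y + 77)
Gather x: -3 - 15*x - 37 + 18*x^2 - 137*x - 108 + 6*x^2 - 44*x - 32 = 24*x^2 - 196*x - 180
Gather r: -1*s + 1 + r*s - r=r*(s - 1) - s + 1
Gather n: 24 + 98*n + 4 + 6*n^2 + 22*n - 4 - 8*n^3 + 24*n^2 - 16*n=-8*n^3 + 30*n^2 + 104*n + 24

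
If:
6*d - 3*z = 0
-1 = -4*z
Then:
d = 1/8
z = 1/4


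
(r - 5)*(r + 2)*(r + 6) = r^3 + 3*r^2 - 28*r - 60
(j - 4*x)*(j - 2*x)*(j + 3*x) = j^3 - 3*j^2*x - 10*j*x^2 + 24*x^3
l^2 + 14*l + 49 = (l + 7)^2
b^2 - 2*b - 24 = (b - 6)*(b + 4)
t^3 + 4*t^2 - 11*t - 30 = (t - 3)*(t + 2)*(t + 5)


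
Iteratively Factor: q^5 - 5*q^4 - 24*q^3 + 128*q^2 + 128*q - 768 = (q - 4)*(q^4 - q^3 - 28*q^2 + 16*q + 192) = (q - 4)*(q + 4)*(q^3 - 5*q^2 - 8*q + 48) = (q - 4)^2*(q + 4)*(q^2 - q - 12) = (q - 4)^3*(q + 4)*(q + 3)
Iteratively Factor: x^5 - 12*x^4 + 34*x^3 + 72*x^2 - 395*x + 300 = (x - 5)*(x^4 - 7*x^3 - x^2 + 67*x - 60) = (x - 5)*(x - 4)*(x^3 - 3*x^2 - 13*x + 15) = (x - 5)^2*(x - 4)*(x^2 + 2*x - 3) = (x - 5)^2*(x - 4)*(x + 3)*(x - 1)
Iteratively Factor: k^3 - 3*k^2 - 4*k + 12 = (k - 2)*(k^2 - k - 6) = (k - 3)*(k - 2)*(k + 2)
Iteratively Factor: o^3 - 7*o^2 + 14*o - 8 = (o - 4)*(o^2 - 3*o + 2) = (o - 4)*(o - 1)*(o - 2)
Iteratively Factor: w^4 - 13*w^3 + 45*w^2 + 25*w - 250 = (w - 5)*(w^3 - 8*w^2 + 5*w + 50) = (w - 5)*(w + 2)*(w^2 - 10*w + 25) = (w - 5)^2*(w + 2)*(w - 5)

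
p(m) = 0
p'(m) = 0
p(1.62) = 0.00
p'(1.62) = 0.00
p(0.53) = 0.00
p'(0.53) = 0.00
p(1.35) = 0.00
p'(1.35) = 0.00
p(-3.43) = 0.00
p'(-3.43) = 0.00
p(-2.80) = 0.00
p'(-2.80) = 0.00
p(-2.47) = 0.00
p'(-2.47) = 0.00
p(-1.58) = 0.00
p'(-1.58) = 0.00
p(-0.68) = 0.00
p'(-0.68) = 0.00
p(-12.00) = 0.00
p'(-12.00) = 0.00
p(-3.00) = 0.00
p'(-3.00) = 0.00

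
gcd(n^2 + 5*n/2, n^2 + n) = n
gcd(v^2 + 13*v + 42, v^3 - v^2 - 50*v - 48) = v + 6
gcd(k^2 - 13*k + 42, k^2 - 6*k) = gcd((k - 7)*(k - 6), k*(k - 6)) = k - 6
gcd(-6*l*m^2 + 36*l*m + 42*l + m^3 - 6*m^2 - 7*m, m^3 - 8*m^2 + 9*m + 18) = m + 1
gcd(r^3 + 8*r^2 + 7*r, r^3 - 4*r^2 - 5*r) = r^2 + r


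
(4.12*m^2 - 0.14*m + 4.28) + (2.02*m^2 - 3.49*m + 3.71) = 6.14*m^2 - 3.63*m + 7.99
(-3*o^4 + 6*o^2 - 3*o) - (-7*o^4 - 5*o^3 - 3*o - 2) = 4*o^4 + 5*o^3 + 6*o^2 + 2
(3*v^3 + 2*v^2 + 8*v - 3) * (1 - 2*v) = -6*v^4 - v^3 - 14*v^2 + 14*v - 3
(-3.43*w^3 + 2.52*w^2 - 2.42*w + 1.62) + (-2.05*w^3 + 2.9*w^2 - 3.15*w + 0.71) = -5.48*w^3 + 5.42*w^2 - 5.57*w + 2.33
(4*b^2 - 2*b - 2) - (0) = 4*b^2 - 2*b - 2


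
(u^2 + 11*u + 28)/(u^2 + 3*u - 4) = (u + 7)/(u - 1)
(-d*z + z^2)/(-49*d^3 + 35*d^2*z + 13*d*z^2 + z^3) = z/(49*d^2 + 14*d*z + z^2)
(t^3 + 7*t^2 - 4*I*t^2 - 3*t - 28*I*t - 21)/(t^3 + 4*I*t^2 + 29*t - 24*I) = (t + 7)/(t + 8*I)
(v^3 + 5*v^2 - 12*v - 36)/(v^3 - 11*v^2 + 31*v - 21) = (v^2 + 8*v + 12)/(v^2 - 8*v + 7)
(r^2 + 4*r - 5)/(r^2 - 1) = (r + 5)/(r + 1)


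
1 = 1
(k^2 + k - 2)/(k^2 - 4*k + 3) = (k + 2)/(k - 3)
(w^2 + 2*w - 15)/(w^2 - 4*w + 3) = (w + 5)/(w - 1)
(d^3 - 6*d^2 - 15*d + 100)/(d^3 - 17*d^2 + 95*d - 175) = (d + 4)/(d - 7)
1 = 1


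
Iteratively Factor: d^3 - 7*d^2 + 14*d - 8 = (d - 1)*(d^2 - 6*d + 8) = (d - 2)*(d - 1)*(d - 4)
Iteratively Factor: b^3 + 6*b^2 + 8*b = (b + 4)*(b^2 + 2*b) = (b + 2)*(b + 4)*(b)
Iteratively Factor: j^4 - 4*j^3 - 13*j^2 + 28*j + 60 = (j + 2)*(j^3 - 6*j^2 - j + 30) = (j - 5)*(j + 2)*(j^2 - j - 6) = (j - 5)*(j - 3)*(j + 2)*(j + 2)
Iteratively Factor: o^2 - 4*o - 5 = (o - 5)*(o + 1)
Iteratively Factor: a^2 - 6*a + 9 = (a - 3)*(a - 3)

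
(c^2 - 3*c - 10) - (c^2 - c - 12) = 2 - 2*c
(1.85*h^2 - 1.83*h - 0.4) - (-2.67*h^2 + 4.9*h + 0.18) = 4.52*h^2 - 6.73*h - 0.58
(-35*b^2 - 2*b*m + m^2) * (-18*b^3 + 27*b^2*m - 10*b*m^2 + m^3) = 630*b^5 - 909*b^4*m + 278*b^3*m^2 + 12*b^2*m^3 - 12*b*m^4 + m^5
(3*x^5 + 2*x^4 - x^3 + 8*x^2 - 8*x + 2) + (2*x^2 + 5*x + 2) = 3*x^5 + 2*x^4 - x^3 + 10*x^2 - 3*x + 4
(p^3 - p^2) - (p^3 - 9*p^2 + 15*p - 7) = 8*p^2 - 15*p + 7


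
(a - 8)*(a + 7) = a^2 - a - 56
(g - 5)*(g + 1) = g^2 - 4*g - 5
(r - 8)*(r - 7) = r^2 - 15*r + 56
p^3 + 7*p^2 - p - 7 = (p - 1)*(p + 1)*(p + 7)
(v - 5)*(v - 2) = v^2 - 7*v + 10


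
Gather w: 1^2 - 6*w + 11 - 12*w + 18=30 - 18*w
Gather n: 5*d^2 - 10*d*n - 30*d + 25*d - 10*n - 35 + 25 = 5*d^2 - 5*d + n*(-10*d - 10) - 10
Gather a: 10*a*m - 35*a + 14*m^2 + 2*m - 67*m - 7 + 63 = a*(10*m - 35) + 14*m^2 - 65*m + 56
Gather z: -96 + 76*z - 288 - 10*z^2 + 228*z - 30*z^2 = -40*z^2 + 304*z - 384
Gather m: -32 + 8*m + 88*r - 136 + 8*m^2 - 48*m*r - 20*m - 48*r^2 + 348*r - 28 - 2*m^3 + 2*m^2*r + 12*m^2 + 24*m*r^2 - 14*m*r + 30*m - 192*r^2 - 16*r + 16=-2*m^3 + m^2*(2*r + 20) + m*(24*r^2 - 62*r + 18) - 240*r^2 + 420*r - 180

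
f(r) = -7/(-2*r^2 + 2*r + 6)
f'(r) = -7*(4*r - 2)/(-2*r^2 + 2*r + 6)^2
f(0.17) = -1.11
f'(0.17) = 0.23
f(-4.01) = 0.20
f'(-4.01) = 0.11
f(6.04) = 0.13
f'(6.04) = -0.05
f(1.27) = -1.32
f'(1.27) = -0.76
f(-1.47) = 5.55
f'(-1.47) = 34.65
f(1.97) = -3.21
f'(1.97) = -8.68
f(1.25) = -1.30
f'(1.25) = -0.73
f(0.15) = -1.12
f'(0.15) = 0.25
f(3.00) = 1.17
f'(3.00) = -1.94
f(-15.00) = 0.01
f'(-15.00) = 0.00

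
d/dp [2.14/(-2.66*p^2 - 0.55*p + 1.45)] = (11.3848*p + 1.177)/(2.66*p^2 + 0.55*p - 1.45)^2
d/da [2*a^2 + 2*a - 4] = 4*a + 2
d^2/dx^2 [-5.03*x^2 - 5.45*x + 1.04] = -10.0600000000000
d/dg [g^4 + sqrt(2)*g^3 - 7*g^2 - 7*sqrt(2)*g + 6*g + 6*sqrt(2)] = 4*g^3 + 3*sqrt(2)*g^2 - 14*g - 7*sqrt(2) + 6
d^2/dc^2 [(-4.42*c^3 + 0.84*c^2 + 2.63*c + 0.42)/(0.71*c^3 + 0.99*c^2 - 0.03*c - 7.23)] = (7.06052400000002*c^6 + 7.389822*c^5 - 258.530454*c^4 + 7.12633199999992*c^3 + 194.745744*c^2 - 1260.46773*c + 92.690802)/(0.357911*c^9 + 1.497177*c^8 + 2.042244*c^7 - 10.090152*c^6 - 30.578094*c^5 - 20.331702*c^4 + 112.629636*c^3 + 155.230992*c^2 - 4.704561*c - 377.933067)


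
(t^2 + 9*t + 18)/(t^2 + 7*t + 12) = (t + 6)/(t + 4)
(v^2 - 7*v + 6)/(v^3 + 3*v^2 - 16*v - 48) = (v^2 - 7*v + 6)/(v^3 + 3*v^2 - 16*v - 48)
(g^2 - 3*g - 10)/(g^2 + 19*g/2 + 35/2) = 2*(g^2 - 3*g - 10)/(2*g^2 + 19*g + 35)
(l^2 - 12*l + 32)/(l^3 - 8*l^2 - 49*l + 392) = (l - 4)/(l^2 - 49)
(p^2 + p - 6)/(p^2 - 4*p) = (p^2 + p - 6)/(p*(p - 4))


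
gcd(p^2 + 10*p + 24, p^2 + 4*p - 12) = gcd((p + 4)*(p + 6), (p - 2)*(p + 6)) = p + 6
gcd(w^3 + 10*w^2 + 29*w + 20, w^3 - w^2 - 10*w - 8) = w + 1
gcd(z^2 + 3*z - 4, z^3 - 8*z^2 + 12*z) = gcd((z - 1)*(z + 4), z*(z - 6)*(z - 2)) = 1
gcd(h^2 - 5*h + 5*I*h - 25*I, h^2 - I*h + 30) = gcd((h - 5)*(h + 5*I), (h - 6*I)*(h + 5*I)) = h + 5*I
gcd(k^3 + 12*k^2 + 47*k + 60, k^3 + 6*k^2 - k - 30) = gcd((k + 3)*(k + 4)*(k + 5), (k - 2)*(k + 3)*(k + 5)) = k^2 + 8*k + 15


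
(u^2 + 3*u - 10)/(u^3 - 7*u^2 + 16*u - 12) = (u + 5)/(u^2 - 5*u + 6)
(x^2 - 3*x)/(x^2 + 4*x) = (x - 3)/(x + 4)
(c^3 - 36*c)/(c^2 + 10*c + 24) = c*(c - 6)/(c + 4)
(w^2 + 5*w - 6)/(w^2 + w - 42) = (w^2 + 5*w - 6)/(w^2 + w - 42)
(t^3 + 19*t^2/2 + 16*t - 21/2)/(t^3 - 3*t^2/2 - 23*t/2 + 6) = (t + 7)/(t - 4)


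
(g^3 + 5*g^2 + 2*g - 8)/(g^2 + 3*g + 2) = (g^2 + 3*g - 4)/(g + 1)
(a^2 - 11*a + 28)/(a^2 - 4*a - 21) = (a - 4)/(a + 3)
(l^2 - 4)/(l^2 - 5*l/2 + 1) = 2*(l + 2)/(2*l - 1)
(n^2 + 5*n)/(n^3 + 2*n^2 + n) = (n + 5)/(n^2 + 2*n + 1)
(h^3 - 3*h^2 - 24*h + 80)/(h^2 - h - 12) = (h^2 + h - 20)/(h + 3)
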